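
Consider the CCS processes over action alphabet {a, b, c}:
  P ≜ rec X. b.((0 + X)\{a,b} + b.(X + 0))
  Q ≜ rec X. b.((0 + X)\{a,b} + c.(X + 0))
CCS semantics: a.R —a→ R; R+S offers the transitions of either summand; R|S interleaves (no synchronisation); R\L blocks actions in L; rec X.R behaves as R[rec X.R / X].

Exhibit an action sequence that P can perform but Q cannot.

Reachable graph of P (3 states):
  m0 = rec X. b.((0 + X)\{a,b} + b.(X + 0)) has moves =b=> m1
  m1 = (0 + (rec X. b.((0 + X)\{a,b} + b.(X + 0))))\{a,b} + b.((rec X. b.((0 + X)\{a,b} + b.(X + 0))) + 0) has moves =b=> m2
  m2 = (rec X. b.((0 + X)\{a,b} + b.(X + 0))) + 0 has moves =b=> m1
Reachable graph of Q (3 states):
  n0 = rec X. b.((0 + X)\{a,b} + c.(X + 0)) has moves =b=> n1
  n1 = (0 + (rec X. b.((0 + X)\{a,b} + c.(X + 0))))\{a,b} + c.((rec X. b.((0 + X)\{a,b} + c.(X + 0))) + 0) has moves =c=> n2
  n2 = (rec X. b.((0 + X)\{a,b} + c.(X + 0))) + 0 has moves =b=> n1
Run σ = ⟨bb⟩ on P: start {m0}
  step 1 (b): {m1}
  step 2 (b): {m2}
  P completes σ.
Run σ = ⟨bb⟩ on Q: start {n0}
  step 1 (b): {n1}
  step 2 (b): ∅  — Q cannot continue

bb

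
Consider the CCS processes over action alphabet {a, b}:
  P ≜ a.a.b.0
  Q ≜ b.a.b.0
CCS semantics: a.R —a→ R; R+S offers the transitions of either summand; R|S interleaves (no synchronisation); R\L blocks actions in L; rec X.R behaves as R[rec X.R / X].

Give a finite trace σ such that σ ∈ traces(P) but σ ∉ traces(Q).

a

LTS(P): 4 reachable states
  s0 = a.a.b.0 | =a=> s1
  s1 = a.b.0 | =a=> s2
  s2 = b.0 | =b=> s3
  s3 = 0 | stopped
LTS(Q): 4 reachable states
  t0 = b.a.b.0 | =b=> t1
  t1 = a.b.0 | =a=> t2
  t2 = b.0 | =b=> t3
  t3 = 0 | stopped
Run σ = ⟨a⟩ on P: start {s0}
  after a @ step 1: {s1}
  P completes σ.
Run σ = ⟨a⟩ on Q: start {t0}
  after a @ step 1: ∅ (Q stuck)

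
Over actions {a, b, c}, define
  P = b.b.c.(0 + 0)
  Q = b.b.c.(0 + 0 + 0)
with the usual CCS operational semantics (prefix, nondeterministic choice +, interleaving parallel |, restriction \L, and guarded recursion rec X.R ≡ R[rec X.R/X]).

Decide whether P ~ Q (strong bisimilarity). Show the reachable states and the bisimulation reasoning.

P ~ Q

LTS(P): 4 reachable states
  u0 = b.b.c.(0 + 0) :: =b=> u1
  u1 = b.c.(0 + 0) :: =b=> u2
  u2 = c.(0 + 0) :: =c=> u3
  u3 = 0 + 0 :: (no moves)
LTS(Q): 4 reachable states
  v0 = b.b.c.(0 + 0 + 0) :: =b=> v1
  v1 = b.c.(0 + 0 + 0) :: =b=> v2
  v2 = c.(0 + 0 + 0) :: =c=> v3
  v3 = 0 + 0 + 0 :: (no moves)
Coarsest stable partition (strong bisimilarity classes):
  B0 = {u0, v0}
  B1 = {u1, v1}
  B2 = {u2, v2}
  B3 = {u3, v3}
u0 ∈ B0, v0 ∈ B0 → same block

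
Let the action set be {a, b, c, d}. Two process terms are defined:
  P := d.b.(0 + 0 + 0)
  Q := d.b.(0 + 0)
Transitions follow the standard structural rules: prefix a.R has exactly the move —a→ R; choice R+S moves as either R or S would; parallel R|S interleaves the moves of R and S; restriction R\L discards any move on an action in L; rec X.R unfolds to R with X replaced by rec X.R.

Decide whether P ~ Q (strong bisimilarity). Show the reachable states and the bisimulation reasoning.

YES

LTS(P): 3 reachable states
  p0 = d.b.(0 + 0 + 0) ⊢ =d=> p1
  p1 = b.(0 + 0 + 0) ⊢ =b=> p2
  p2 = 0 + 0 + 0 ⊢ (no moves)
LTS(Q): 3 reachable states
  q0 = d.b.(0 + 0) ⊢ =d=> q1
  q1 = b.(0 + 0) ⊢ =b=> q2
  q2 = 0 + 0 ⊢ (no moves)
Partition-refinement fixed point:
  B0 = {p0, q0}
  B1 = {p1, q1}
  B2 = {p2, q2}
p0 ∈ B0, q0 ∈ B0 → same block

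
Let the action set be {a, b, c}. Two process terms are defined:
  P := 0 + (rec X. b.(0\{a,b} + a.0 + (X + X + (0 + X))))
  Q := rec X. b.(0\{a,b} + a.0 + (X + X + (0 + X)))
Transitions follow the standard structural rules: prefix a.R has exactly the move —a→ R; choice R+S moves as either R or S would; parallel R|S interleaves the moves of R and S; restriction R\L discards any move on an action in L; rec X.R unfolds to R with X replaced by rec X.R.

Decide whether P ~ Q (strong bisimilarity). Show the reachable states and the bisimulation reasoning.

YES

Reachable graph of P (3 states):
  p0 = 0 + (rec X. b.(0\{a,b} + a.0 + (X + X + (0 + X)))) has moves —b→ p1
  p1 = 0\{a,b} + a.0 + ((rec X. b.(0\{a,b} + a.0 + (X + X + (0 + X)))) + (rec X. b.(0\{a,b} + a.0 + (X + X + (0 + X)))) + (0 + (rec X. b.(0\{a,b} + a.0 + (X + X + (0 + X)))))) has moves —a→ p2, —b→ p1
  p2 = 0 has moves ·
Reachable graph of Q (3 states):
  q0 = rec X. b.(0\{a,b} + a.0 + (X + X + (0 + X))) has moves —b→ q1
  q1 = 0\{a,b} + a.0 + ((rec X. b.(0\{a,b} + a.0 + (X + X + (0 + X)))) + (rec X. b.(0\{a,b} + a.0 + (X + X + (0 + X)))) + (0 + (rec X. b.(0\{a,b} + a.0 + (X + X + (0 + X)))))) has moves —a→ q2, —b→ q1
  q2 = 0 has moves ·
Coarsest stable partition (strong bisimilarity classes):
  B0 = {p0, q0}
  B1 = {p1, q1}
  B2 = {p2, q2}
p0 ∈ B0, q0 ∈ B0 → same block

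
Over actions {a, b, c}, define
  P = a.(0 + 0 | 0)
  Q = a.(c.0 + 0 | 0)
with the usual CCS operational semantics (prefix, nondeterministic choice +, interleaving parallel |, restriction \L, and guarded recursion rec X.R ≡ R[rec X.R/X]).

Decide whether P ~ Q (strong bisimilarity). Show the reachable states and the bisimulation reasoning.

P ≁ Q

LTS(P): 2 reachable states
  s0 = a.(0 + 0 | 0) | ··a··> s1
  s1 = 0 + 0 | 0 | (no moves)
LTS(Q): 3 reachable states
  t0 = a.(c.0 + 0 | 0) | ··a··> t1
  t1 = c.0 + 0 | 0 | ··c··> t2
  t2 = 0 | (no moves)
Partition-refinement fixed point:
  B0 = {s0}
  B1 = {s1, t2}
  B2 = {t0}
  B3 = {t1}
s0 ∈ B0, t0 ∈ B2 → different blocks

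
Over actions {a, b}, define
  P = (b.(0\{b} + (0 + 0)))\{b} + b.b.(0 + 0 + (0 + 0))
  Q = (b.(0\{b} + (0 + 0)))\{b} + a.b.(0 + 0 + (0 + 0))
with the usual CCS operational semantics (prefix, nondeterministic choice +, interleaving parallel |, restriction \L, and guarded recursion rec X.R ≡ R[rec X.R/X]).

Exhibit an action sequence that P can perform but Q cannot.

LTS(P): 3 reachable states
  u0 = (b.(0\{b} + (0 + 0)))\{b} + b.b.(0 + 0 + (0 + 0)) | -b-> u1
  u1 = b.(0 + 0 + (0 + 0)) | -b-> u2
  u2 = 0 + 0 + (0 + 0) | (no moves)
LTS(Q): 3 reachable states
  v0 = (b.(0\{b} + (0 + 0)))\{b} + a.b.(0 + 0 + (0 + 0)) | -a-> v1
  v1 = b.(0 + 0 + (0 + 0)) | -b-> v2
  v2 = 0 + 0 + (0 + 0) | (no moves)
Run σ = ⟨b⟩ on P: start {u0}
  step 1 (b): {u1}
  ✓ P
Run σ = ⟨b⟩ on Q: start {v0}
  step 1 (b): ∅  — Q cannot continue

b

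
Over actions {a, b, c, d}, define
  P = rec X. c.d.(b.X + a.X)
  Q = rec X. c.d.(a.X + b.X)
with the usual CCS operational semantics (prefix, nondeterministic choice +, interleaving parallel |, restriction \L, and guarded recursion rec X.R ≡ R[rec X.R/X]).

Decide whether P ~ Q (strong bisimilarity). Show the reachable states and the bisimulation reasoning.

Reachable graph of P (3 states):
  p0 = rec X. c.d.(b.X + a.X) has moves —c→ p1
  p1 = d.(b.(rec X. c.d.(b.X + a.X)) + a.(rec X. c.d.(b.X + a.X))) has moves —d→ p2
  p2 = b.(rec X. c.d.(b.X + a.X)) + a.(rec X. c.d.(b.X + a.X)) has moves —a→ p0, —b→ p0
Reachable graph of Q (3 states):
  q0 = rec X. c.d.(a.X + b.X) has moves —c→ q1
  q1 = d.(a.(rec X. c.d.(a.X + b.X)) + b.(rec X. c.d.(a.X + b.X))) has moves —d→ q2
  q2 = a.(rec X. c.d.(a.X + b.X)) + b.(rec X. c.d.(a.X + b.X)) has moves —a→ q0, —b→ q0
Partition-refinement fixed point:
  B0 = {p0, q0}
  B1 = {p1, q1}
  B2 = {p2, q2}
p0 ∈ B0, q0 ∈ B0 → same block

bisimilar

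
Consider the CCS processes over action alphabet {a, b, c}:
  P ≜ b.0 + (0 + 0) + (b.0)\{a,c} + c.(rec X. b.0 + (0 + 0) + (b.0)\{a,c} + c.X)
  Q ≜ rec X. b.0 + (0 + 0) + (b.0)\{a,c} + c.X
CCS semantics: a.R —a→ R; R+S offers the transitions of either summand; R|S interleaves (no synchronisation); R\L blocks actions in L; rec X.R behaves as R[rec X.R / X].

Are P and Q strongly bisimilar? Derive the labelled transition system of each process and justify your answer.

P ~ Q

P's transition system — 4 states:
  s0 = b.0 + (0 + 0) + (b.0)\{a,c} + c.(rec X. b.0 + (0 + 0) + (b.0)\{a,c} + c.X) → -b-> s1, -b-> s2, -c-> s3
  s1 = 0 → ∅
  s2 = 0\{a,c} → ∅
  s3 = rec X. b.0 + (0 + 0) + (b.0)\{a,c} + c.X → -b-> s1, -b-> s2, -c-> s3
Q's transition system — 3 states:
  t0 = rec X. b.0 + (0 + 0) + (b.0)\{a,c} + c.X → -b-> t1, -b-> t2, -c-> t0
  t1 = 0 → ∅
  t2 = 0\{a,c} → ∅
Coarsest stable partition (strong bisimilarity classes):
  B0 = {s0, s3, t0}
  B1 = {s1, s2, t1, t2}
s0 ∈ B0, t0 ∈ B0 → same block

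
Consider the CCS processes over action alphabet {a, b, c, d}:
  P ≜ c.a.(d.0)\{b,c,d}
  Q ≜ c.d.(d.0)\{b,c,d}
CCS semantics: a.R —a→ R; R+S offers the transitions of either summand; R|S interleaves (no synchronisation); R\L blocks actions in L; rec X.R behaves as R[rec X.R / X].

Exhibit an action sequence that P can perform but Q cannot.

ca

P's transition system — 3 states:
  p0 = c.a.(d.0)\{b,c,d} → --c--▸ p1
  p1 = a.(d.0)\{b,c,d} → --a--▸ p2
  p2 = (d.0)\{b,c,d} → ∅
Q's transition system — 3 states:
  q0 = c.d.(d.0)\{b,c,d} → --c--▸ q1
  q1 = d.(d.0)\{b,c,d} → --d--▸ q2
  q2 = (d.0)\{b,c,d} → ∅
Run σ = ⟨ca⟩ on P: start {p0}
  step 1 (c): {p1}
  step 2 (a): {p2}
  ✓ P
Run σ = ⟨ca⟩ on Q: start {q0}
  step 1 (c): {q1}
  step 2 (a): ∅ (Q stuck)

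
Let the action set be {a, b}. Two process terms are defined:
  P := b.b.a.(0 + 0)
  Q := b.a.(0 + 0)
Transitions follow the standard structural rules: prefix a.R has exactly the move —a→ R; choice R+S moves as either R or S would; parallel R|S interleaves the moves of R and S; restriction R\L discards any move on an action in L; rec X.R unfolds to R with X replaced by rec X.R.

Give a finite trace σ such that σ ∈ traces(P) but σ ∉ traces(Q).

LTS(P): 4 reachable states
  m0 = b.b.a.(0 + 0) → =b=> m1
  m1 = b.a.(0 + 0) → =b=> m2
  m2 = a.(0 + 0) → =a=> m3
  m3 = 0 + 0 → deadlocked
LTS(Q): 3 reachable states
  n0 = b.a.(0 + 0) → =b=> n1
  n1 = a.(0 + 0) → =a=> n2
  n2 = 0 + 0 → deadlocked
Trace ⟨bb⟩ through P, begin at {m0}:
  after b @ step 1: {m1}
  after b @ step 2: {m2}
  — P admits the full trace.
Trace ⟨bb⟩ through Q, begin at {n0}:
  after b @ step 1: {n1}
  after b @ step 2: ∅ (Q stuck)

bb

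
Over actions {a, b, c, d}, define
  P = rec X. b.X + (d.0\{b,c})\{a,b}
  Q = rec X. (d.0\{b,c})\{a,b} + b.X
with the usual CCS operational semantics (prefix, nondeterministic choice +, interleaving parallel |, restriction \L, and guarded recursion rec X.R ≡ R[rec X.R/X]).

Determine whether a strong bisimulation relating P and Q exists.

Reachable graph of P (2 states):
  u0 = rec X. b.X + (d.0\{b,c})\{a,b} | -b-> u0, -d-> u1
  u1 = 0\{b,c}\{a,b} | (no moves)
Reachable graph of Q (2 states):
  v0 = rec X. (d.0\{b,c})\{a,b} + b.X | -b-> v0, -d-> v1
  v1 = 0\{b,c}\{a,b} | (no moves)
Bisimilarity quotient blocks:
  B0 = {u0, v0}
  B1 = {u1, v1}
u0 ∈ B0, v0 ∈ B0 → same block

bisimilar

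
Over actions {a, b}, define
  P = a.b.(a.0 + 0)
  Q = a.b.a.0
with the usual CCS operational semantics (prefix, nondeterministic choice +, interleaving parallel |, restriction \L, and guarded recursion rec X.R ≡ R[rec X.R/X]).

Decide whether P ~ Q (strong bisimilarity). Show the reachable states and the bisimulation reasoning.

P ~ Q

P's transition system — 4 states:
  s0 = a.b.(a.0 + 0) | --a--▸ s1
  s1 = b.(a.0 + 0) | --b--▸ s2
  s2 = a.0 + 0 | --a--▸ s3
  s3 = 0 | stopped
Q's transition system — 4 states:
  t0 = a.b.a.0 | --a--▸ t1
  t1 = b.a.0 | --b--▸ t2
  t2 = a.0 | --a--▸ t3
  t3 = 0 | stopped
Coarsest stable partition (strong bisimilarity classes):
  B0 = {s0, t0}
  B1 = {s1, t1}
  B2 = {s2, t2}
  B3 = {s3, t3}
s0 ∈ B0, t0 ∈ B0 → same block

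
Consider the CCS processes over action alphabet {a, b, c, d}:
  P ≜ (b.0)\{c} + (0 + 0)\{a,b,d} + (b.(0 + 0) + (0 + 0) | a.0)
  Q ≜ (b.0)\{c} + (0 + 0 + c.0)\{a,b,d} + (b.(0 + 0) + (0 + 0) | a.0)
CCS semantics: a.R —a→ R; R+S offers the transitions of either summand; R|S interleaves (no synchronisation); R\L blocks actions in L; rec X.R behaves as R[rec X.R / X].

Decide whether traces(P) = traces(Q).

LTS(P): 4 reachable states
  m0 = (b.0)\{c} + (0 + 0)\{a,b,d} + (b.(0 + 0) + (0 + 0) | a.0) :: -a-> m1, -b-> m2, -b-> m3
  m1 = (0 + 0) | 0 :: (no moves)
  m2 = 0 + 0 :: (no moves)
  m3 = 0\{c} :: (no moves)
LTS(Q): 5 reachable states
  n0 = (b.0)\{c} + (0 + 0 + c.0)\{a,b,d} + (b.(0 + 0) + (0 + 0) | a.0) :: -a-> n1, -b-> n2, -b-> n3, -c-> n4
  n1 = (0 + 0) | 0 :: (no moves)
  n2 = 0 + 0 :: (no moves)
  n3 = 0\{c} :: (no moves)
  n4 = 0\{a,b,d} :: (no moves)
Trace ⟨c⟩ through Q, begin at {n0}:
  [1] c ⇒ {n4}
  ✓ Q
Trace ⟨c⟩ through P, begin at {m0}:
  [1] c ⇒ ∅  — P cannot continue

NO — witness ⟨c⟩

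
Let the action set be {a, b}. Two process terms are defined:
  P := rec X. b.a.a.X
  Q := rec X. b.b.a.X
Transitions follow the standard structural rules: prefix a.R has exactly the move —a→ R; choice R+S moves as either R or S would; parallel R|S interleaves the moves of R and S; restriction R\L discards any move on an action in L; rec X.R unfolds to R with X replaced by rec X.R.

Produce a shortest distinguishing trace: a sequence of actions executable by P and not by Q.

ba

Reachable graph of P (3 states):
  u0 = rec X. b.a.a.X has moves ··b··> u1
  u1 = a.a.(rec X. b.a.a.X) has moves ··a··> u2
  u2 = a.(rec X. b.a.a.X) has moves ··a··> u0
Reachable graph of Q (3 states):
  v0 = rec X. b.b.a.X has moves ··b··> v1
  v1 = b.a.(rec X. b.b.a.X) has moves ··b··> v2
  v2 = a.(rec X. b.b.a.X) has moves ··a··> v0
Executing ba from P (initial set {u0}):
  [1] b ⇒ {u1}
  [2] a ⇒ {u2}
  P completes σ.
Executing ba from Q (initial set {v0}):
  [1] b ⇒ {v1}
  [2] a ⇒ no successor for Q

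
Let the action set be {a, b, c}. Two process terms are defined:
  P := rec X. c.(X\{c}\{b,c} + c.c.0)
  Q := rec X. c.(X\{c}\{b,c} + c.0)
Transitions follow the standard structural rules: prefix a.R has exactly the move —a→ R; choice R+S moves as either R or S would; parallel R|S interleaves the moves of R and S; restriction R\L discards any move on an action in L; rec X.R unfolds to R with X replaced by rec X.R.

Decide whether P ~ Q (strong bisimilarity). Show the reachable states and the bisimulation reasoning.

LTS(P): 4 reachable states
  u0 = rec X. c.(X\{c}\{b,c} + c.c.0) has moves -c-> u1
  u1 = (rec X. c.(X\{c}\{b,c} + c.c.0))\{c}\{b,c} + c.c.0 has moves -c-> u2
  u2 = c.0 has moves -c-> u3
  u3 = 0 has moves (no moves)
LTS(Q): 3 reachable states
  v0 = rec X. c.(X\{c}\{b,c} + c.0) has moves -c-> v1
  v1 = (rec X. c.(X\{c}\{b,c} + c.0))\{c}\{b,c} + c.0 has moves -c-> v2
  v2 = 0 has moves (no moves)
Partition-refinement fixed point:
  B0 = {u0}
  B1 = {u1, v0}
  B2 = {u2, v1}
  B3 = {u3, v2}
u0 ∈ B0, v0 ∈ B1 → different blocks

NO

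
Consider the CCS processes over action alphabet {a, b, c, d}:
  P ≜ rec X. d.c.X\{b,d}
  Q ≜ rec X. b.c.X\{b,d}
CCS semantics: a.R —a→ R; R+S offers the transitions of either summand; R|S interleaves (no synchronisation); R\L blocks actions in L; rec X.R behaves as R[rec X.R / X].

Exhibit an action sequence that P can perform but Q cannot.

d

Reachable graph of P (3 states):
  s0 = rec X. d.c.X\{b,d} :: =d=> s1
  s1 = c.(rec X. d.c.X\{b,d})\{b,d} :: =c=> s2
  s2 = (rec X. d.c.X\{b,d})\{b,d} :: deadlocked
Reachable graph of Q (3 states):
  t0 = rec X. b.c.X\{b,d} :: =b=> t1
  t1 = c.(rec X. b.c.X\{b,d})\{b,d} :: =c=> t2
  t2 = (rec X. b.c.X\{b,d})\{b,d} :: deadlocked
Trace ⟨d⟩ through P, begin at {s0}:
  after d @ step 1: {s1}
  ✓ P
Trace ⟨d⟩ through Q, begin at {t0}:
  after d @ step 1: ∅ (Q stuck)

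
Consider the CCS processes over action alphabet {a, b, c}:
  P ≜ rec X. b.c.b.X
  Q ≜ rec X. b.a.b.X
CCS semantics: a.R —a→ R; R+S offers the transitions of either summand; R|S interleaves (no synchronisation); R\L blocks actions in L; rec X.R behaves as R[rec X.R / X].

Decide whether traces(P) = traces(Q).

P's transition system — 3 states:
  s0 = rec X. b.c.b.X has moves =b=> s1
  s1 = c.b.(rec X. b.c.b.X) has moves =c=> s2
  s2 = b.(rec X. b.c.b.X) has moves =b=> s0
Q's transition system — 3 states:
  t0 = rec X. b.a.b.X has moves =b=> t1
  t1 = a.b.(rec X. b.a.b.X) has moves =a=> t2
  t2 = b.(rec X. b.a.b.X) has moves =b=> t0
Executing bc from P (initial set {s0}):
  after b @ step 1: {s1}
  after c @ step 2: {s2}
  P completes σ.
Executing bc from Q (initial set {t0}):
  after b @ step 1: {t1}
  after c @ step 2: no successor for Q

NO — witness ⟨bc⟩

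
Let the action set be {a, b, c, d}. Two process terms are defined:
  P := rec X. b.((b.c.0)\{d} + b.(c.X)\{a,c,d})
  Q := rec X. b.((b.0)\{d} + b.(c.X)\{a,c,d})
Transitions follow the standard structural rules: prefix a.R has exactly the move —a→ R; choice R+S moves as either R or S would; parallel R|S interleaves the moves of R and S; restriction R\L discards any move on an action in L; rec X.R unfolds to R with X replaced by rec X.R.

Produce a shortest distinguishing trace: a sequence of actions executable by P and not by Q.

bbc

Reachable graph of P (5 states):
  s0 = rec X. b.((b.c.0)\{d} + b.(c.X)\{a,c,d}) has moves -b-> s1
  s1 = (b.c.0)\{d} + b.(c.(rec X. b.((b.c.0)\{d} + b.(c.X)\{a,c,d})))\{a,c,d} has moves -b-> s2, -b-> s3
  s2 = (c.(rec X. b.((b.c.0)\{d} + b.(c.X)\{a,c,d})))\{a,c,d} has moves stopped
  s3 = (c.0)\{d} has moves -c-> s4
  s4 = 0\{d} has moves stopped
Reachable graph of Q (4 states):
  t0 = rec X. b.((b.0)\{d} + b.(c.X)\{a,c,d}) has moves -b-> t1
  t1 = (b.0)\{d} + b.(c.(rec X. b.((b.0)\{d} + b.(c.X)\{a,c,d})))\{a,c,d} has moves -b-> t2, -b-> t3
  t2 = (c.(rec X. b.((b.0)\{d} + b.(c.X)\{a,c,d})))\{a,c,d} has moves stopped
  t3 = 0\{d} has moves stopped
Run σ = ⟨bbc⟩ on P: start {s0}
  step 1 (b): {s1}
  step 2 (b): {s2, s3}
  step 3 (c): {s4}
  — P admits the full trace.
Run σ = ⟨bbc⟩ on Q: start {t0}
  step 1 (b): {t1}
  step 2 (b): {t2, t3}
  step 3 (c): ∅ (Q stuck)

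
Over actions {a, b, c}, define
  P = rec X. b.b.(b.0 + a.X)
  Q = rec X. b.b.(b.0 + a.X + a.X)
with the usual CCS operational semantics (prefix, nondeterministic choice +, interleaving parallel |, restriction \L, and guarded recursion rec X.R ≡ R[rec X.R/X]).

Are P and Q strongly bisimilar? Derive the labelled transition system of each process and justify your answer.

bisimilar

P's transition system — 4 states:
  s0 = rec X. b.b.(b.0 + a.X) ⊢ --b--▸ s1
  s1 = b.(b.0 + a.(rec X. b.b.(b.0 + a.X))) ⊢ --b--▸ s2
  s2 = b.0 + a.(rec X. b.b.(b.0 + a.X)) ⊢ --a--▸ s0, --b--▸ s3
  s3 = 0 ⊢ ·
Q's transition system — 4 states:
  t0 = rec X. b.b.(b.0 + a.X + a.X) ⊢ --b--▸ t1
  t1 = b.(b.0 + a.(rec X. b.b.(b.0 + a.X + a.X)) + a.(rec X. b.b.(b.0 + a.X + a.X))) ⊢ --b--▸ t2
  t2 = b.0 + a.(rec X. b.b.(b.0 + a.X + a.X)) + a.(rec X. b.b.(b.0 + a.X + a.X)) ⊢ --a--▸ t0, --b--▸ t3
  t3 = 0 ⊢ ·
Coarsest stable partition (strong bisimilarity classes):
  B0 = {s0, t0}
  B1 = {s1, t1}
  B2 = {s2, t2}
  B3 = {s3, t3}
s0 ∈ B0, t0 ∈ B0 → same block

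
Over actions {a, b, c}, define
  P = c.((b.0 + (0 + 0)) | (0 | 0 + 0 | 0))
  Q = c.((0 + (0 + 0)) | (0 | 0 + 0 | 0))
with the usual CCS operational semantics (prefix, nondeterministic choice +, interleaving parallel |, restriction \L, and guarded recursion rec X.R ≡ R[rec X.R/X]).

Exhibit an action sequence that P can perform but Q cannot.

cb

Reachable graph of P (3 states):
  s0 = c.((b.0 + (0 + 0)) | (0 | 0 + 0 | 0)) has moves --c--▸ s1
  s1 = (b.0 + (0 + 0)) | (0 | 0 + 0 | 0) has moves --b--▸ s2
  s2 = 0 | (0 | 0 + 0 | 0) has moves (no moves)
Reachable graph of Q (2 states):
  t0 = c.((0 + (0 + 0)) | (0 | 0 + 0 | 0)) has moves --c--▸ t1
  t1 = (0 + (0 + 0)) | (0 | 0 + 0 | 0) has moves (no moves)
Run σ = ⟨cb⟩ on P: start {s0}
  [1] c ⇒ {s1}
  [2] b ⇒ {s2}
  — P admits the full trace.
Run σ = ⟨cb⟩ on Q: start {t0}
  [1] c ⇒ {t1}
  [2] b ⇒ no successor for Q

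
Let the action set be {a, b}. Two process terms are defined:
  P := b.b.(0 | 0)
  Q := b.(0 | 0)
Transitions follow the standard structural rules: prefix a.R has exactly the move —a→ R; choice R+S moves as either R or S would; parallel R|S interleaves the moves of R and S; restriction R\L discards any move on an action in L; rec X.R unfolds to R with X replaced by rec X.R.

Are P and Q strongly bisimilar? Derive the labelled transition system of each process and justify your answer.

Reachable graph of P (3 states):
  m0 = b.b.(0 | 0) | --b--▸ m1
  m1 = b.(0 | 0) | --b--▸ m2
  m2 = 0 | 0 | ∅
Reachable graph of Q (2 states):
  n0 = b.(0 | 0) | --b--▸ n1
  n1 = 0 | 0 | ∅
Partition-refinement fixed point:
  B0 = {m0}
  B1 = {m1, n0}
  B2 = {m2, n1}
m0 ∈ B0, n0 ∈ B1 → different blocks

not bisimilar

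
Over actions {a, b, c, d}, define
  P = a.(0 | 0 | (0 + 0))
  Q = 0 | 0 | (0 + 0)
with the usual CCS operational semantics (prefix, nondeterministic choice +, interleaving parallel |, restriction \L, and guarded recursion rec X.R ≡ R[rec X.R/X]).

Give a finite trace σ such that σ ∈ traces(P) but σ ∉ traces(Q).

a

Reachable graph of P (2 states):
  p0 = a.(0 | 0 | (0 + 0)) | --a--▸ p1
  p1 = 0 | 0 | (0 + 0) | (no moves)
Reachable graph of Q (1 states):
  q0 = 0 | 0 | (0 + 0) | (no moves)
Executing a from P (initial set {p0}):
  [1] a ⇒ {p1}
  P completes σ.
Executing a from Q (initial set {q0}):
  [1] a ⇒ ∅ (Q stuck)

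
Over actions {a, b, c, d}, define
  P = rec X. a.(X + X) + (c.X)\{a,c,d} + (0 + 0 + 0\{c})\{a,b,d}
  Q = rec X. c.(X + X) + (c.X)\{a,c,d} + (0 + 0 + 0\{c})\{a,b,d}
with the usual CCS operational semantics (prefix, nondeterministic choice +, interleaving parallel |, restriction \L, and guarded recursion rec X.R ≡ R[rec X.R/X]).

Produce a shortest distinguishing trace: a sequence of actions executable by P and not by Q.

LTS(P): 2 reachable states
  p0 = rec X. a.(X + X) + (c.X)\{a,c,d} + (0 + 0 + 0\{c})\{a,b,d} → =a=> p1
  p1 = (rec X. a.(X + X) + (c.X)\{a,c,d} + (0 + 0 + 0\{c})\{a,b,d}) + (rec X. a.(X + X) + (c.X)\{a,c,d} + (0 + 0 + 0\{c})\{a,b,d}) → =a=> p1
LTS(Q): 2 reachable states
  q0 = rec X. c.(X + X) + (c.X)\{a,c,d} + (0 + 0 + 0\{c})\{a,b,d} → =c=> q1
  q1 = (rec X. c.(X + X) + (c.X)\{a,c,d} + (0 + 0 + 0\{c})\{a,b,d}) + (rec X. c.(X + X) + (c.X)\{a,c,d} + (0 + 0 + 0\{c})\{a,b,d}) → =c=> q1
Executing a from P (initial set {p0}):
  step 1 (a): {p1}
  P completes σ.
Executing a from Q (initial set {q0}):
  step 1 (a): no successor for Q

a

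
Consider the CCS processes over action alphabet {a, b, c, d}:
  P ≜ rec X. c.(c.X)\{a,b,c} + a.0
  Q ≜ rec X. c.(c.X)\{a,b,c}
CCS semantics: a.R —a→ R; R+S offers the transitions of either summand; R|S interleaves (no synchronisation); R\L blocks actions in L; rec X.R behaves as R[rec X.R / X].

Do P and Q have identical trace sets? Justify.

NO — witness ⟨a⟩

P's transition system — 3 states:
  m0 = rec X. c.(c.X)\{a,b,c} + a.0 has moves --a--▸ m1, --c--▸ m2
  m1 = 0 has moves (no moves)
  m2 = (c.(rec X. c.(c.X)\{a,b,c} + a.0))\{a,b,c} has moves (no moves)
Q's transition system — 2 states:
  n0 = rec X. c.(c.X)\{a,b,c} has moves --c--▸ n1
  n1 = (c.(rec X. c.(c.X)\{a,b,c}))\{a,b,c} has moves (no moves)
Trace ⟨a⟩ through P, begin at {m0}:
  after a @ step 1: {m1}
  — P admits the full trace.
Trace ⟨a⟩ through Q, begin at {n0}:
  after a @ step 1: no successor for Q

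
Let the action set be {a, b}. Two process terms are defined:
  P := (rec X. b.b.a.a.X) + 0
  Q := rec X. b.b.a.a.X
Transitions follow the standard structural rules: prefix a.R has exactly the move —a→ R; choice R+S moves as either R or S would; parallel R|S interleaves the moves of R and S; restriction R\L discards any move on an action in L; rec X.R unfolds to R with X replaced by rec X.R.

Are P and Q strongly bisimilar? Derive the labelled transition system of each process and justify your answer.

LTS(P): 5 reachable states
  s0 = (rec X. b.b.a.a.X) + 0 → ··b··> s1
  s1 = b.a.a.(rec X. b.b.a.a.X) → ··b··> s2
  s2 = a.a.(rec X. b.b.a.a.X) → ··a··> s3
  s3 = a.(rec X. b.b.a.a.X) → ··a··> s4
  s4 = rec X. b.b.a.a.X → ··b··> s1
LTS(Q): 4 reachable states
  t0 = rec X. b.b.a.a.X → ··b··> t1
  t1 = b.a.a.(rec X. b.b.a.a.X) → ··b··> t2
  t2 = a.a.(rec X. b.b.a.a.X) → ··a··> t3
  t3 = a.(rec X. b.b.a.a.X) → ··a··> t0
Bisimilarity quotient blocks:
  B0 = {s0, s4, t0}
  B1 = {s1, t1}
  B2 = {s2, t2}
  B3 = {s3, t3}
s0 ∈ B0, t0 ∈ B0 → same block

bisimilar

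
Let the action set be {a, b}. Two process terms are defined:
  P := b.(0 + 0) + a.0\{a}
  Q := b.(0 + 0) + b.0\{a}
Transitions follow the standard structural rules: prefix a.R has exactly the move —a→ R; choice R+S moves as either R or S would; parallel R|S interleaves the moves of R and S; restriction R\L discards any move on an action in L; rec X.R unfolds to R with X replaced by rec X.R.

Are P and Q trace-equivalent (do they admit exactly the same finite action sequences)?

traces(P) ≠ traces(Q) — witness ⟨a⟩

LTS(P): 3 reachable states
  u0 = b.(0 + 0) + a.0\{a} → —a→ u1, —b→ u2
  u1 = 0\{a} → stopped
  u2 = 0 + 0 → stopped
LTS(Q): 3 reachable states
  v0 = b.(0 + 0) + b.0\{a} → —b→ v1, —b→ v2
  v1 = 0 + 0 → stopped
  v2 = 0\{a} → stopped
Trace ⟨a⟩ through P, begin at {u0}:
  step 1 (a): {u1}
  P completes σ.
Trace ⟨a⟩ through Q, begin at {v0}:
  step 1 (a): no successor for Q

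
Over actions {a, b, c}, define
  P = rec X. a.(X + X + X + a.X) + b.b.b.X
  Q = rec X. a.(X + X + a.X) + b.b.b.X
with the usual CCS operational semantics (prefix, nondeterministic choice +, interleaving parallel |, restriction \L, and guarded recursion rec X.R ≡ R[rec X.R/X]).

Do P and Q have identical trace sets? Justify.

YES

P's transition system — 4 states:
  m0 = rec X. a.(X + X + X + a.X) + b.b.b.X ⊢ —a→ m1, —b→ m2
  m1 = (rec X. a.(X + X + X + a.X) + b.b.b.X) + (rec X. a.(X + X + X + a.X) + b.b.b.X) + (rec X. a.(X + X + X + a.X) + b.b.b.X) + a.(rec X. a.(X + X + X + a.X) + b.b.b.X) ⊢ —a→ m0, —a→ m1, —b→ m2
  m2 = b.b.(rec X. a.(X + X + X + a.X) + b.b.b.X) ⊢ —b→ m3
  m3 = b.(rec X. a.(X + X + X + a.X) + b.b.b.X) ⊢ —b→ m0
Q's transition system — 4 states:
  n0 = rec X. a.(X + X + a.X) + b.b.b.X ⊢ —a→ n1, —b→ n2
  n1 = (rec X. a.(X + X + a.X) + b.b.b.X) + (rec X. a.(X + X + a.X) + b.b.b.X) + a.(rec X. a.(X + X + a.X) + b.b.b.X) ⊢ —a→ n0, —a→ n1, —b→ n2
  n2 = b.b.(rec X. a.(X + X + a.X) + b.b.b.X) ⊢ —b→ n3
  n3 = b.(rec X. a.(X + X + a.X) + b.b.b.X) ⊢ —b→ n0
Coarsest stable partition (strong bisimilarity classes):
  B0 = {m0, m1, n0, n1}
  B1 = {m2, n2}
  B2 = {m3, n3}
m0 ∈ B0, n0 ∈ B0 → same block
Bisimilar ⇒ trace-equivalent.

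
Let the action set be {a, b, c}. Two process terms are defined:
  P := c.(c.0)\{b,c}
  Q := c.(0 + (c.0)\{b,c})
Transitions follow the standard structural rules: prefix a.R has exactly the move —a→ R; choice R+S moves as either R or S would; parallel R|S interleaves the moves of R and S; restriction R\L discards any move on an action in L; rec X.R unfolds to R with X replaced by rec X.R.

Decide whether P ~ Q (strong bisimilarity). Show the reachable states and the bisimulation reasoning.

P's transition system — 2 states:
  u0 = c.(c.0)\{b,c} has moves --c--▸ u1
  u1 = (c.0)\{b,c} has moves ∅
Q's transition system — 2 states:
  v0 = c.(0 + (c.0)\{b,c}) has moves --c--▸ v1
  v1 = 0 + (c.0)\{b,c} has moves ∅
Partition-refinement fixed point:
  B0 = {u0, v0}
  B1 = {u1, v1}
u0 ∈ B0, v0 ∈ B0 → same block

P ~ Q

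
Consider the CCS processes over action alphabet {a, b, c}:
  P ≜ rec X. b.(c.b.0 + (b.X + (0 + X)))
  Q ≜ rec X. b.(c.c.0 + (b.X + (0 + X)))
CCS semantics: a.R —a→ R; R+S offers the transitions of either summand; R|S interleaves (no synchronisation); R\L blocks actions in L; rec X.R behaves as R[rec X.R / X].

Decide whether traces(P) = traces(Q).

traces(P) ≠ traces(Q) — witness ⟨bcb⟩

Reachable graph of P (4 states):
  s0 = rec X. b.(c.b.0 + (b.X + (0 + X))) → —b→ s1
  s1 = c.b.0 + (b.(rec X. b.(c.b.0 + (b.X + (0 + X)))) + (0 + (rec X. b.(c.b.0 + (b.X + (0 + X)))))) → —b→ s0, —b→ s1, —c→ s2
  s2 = b.0 → —b→ s3
  s3 = 0 → stopped
Reachable graph of Q (4 states):
  t0 = rec X. b.(c.c.0 + (b.X + (0 + X))) → —b→ t1
  t1 = c.c.0 + (b.(rec X. b.(c.c.0 + (b.X + (0 + X)))) + (0 + (rec X. b.(c.c.0 + (b.X + (0 + X)))))) → —b→ t0, —b→ t1, —c→ t2
  t2 = c.0 → —c→ t3
  t3 = 0 → stopped
Executing bcb from P (initial set {s0}):
  [1] b ⇒ {s1}
  [2] c ⇒ {s2}
  [3] b ⇒ {s3}
  ✓ P
Executing bcb from Q (initial set {t0}):
  [1] b ⇒ {t1}
  [2] c ⇒ {t2}
  [3] b ⇒ ∅ (Q stuck)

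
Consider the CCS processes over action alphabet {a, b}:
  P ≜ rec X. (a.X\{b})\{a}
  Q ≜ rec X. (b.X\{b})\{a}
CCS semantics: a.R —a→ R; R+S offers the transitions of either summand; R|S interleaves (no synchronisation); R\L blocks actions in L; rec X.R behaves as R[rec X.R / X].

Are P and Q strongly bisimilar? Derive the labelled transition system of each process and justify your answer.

LTS(P): 1 reachable states
  s0 = rec X. (a.X\{b})\{a} → ∅
LTS(Q): 2 reachable states
  t0 = rec X. (b.X\{b})\{a} → =b=> t1
  t1 = (rec X. (b.X\{b})\{a})\{b}\{a} → ∅
Coarsest stable partition (strong bisimilarity classes):
  B0 = {s0, t1}
  B1 = {t0}
s0 ∈ B0, t0 ∈ B1 → different blocks

NO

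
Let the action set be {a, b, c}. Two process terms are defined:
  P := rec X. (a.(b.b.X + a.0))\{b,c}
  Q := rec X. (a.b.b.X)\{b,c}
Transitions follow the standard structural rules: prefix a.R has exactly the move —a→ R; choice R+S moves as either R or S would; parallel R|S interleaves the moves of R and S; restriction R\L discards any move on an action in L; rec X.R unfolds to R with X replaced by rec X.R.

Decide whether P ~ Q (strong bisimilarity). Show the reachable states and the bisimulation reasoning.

Reachable graph of P (3 states):
  s0 = rec X. (a.(b.b.X + a.0))\{b,c} has moves ··a··> s1
  s1 = (b.b.(rec X. (a.(b.b.X + a.0))\{b,c}) + a.0)\{b,c} has moves ··a··> s2
  s2 = 0\{b,c} has moves ·
Reachable graph of Q (2 states):
  t0 = rec X. (a.b.b.X)\{b,c} has moves ··a··> t1
  t1 = (b.b.(rec X. (a.b.b.X)\{b,c}))\{b,c} has moves ·
Partition-refinement fixed point:
  B0 = {s0}
  B1 = {s1, t0}
  B2 = {s2, t1}
s0 ∈ B0, t0 ∈ B1 → different blocks

P ≁ Q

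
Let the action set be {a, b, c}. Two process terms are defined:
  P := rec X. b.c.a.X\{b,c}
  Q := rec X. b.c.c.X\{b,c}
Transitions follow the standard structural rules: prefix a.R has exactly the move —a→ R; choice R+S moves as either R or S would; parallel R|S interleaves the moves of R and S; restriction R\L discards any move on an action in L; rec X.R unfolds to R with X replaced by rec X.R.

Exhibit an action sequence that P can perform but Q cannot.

Reachable graph of P (4 states):
  m0 = rec X. b.c.a.X\{b,c} has moves =b=> m1
  m1 = c.a.(rec X. b.c.a.X\{b,c})\{b,c} has moves =c=> m2
  m2 = a.(rec X. b.c.a.X\{b,c})\{b,c} has moves =a=> m3
  m3 = (rec X. b.c.a.X\{b,c})\{b,c} has moves ∅
Reachable graph of Q (4 states):
  n0 = rec X. b.c.c.X\{b,c} has moves =b=> n1
  n1 = c.c.(rec X. b.c.c.X\{b,c})\{b,c} has moves =c=> n2
  n2 = c.(rec X. b.c.c.X\{b,c})\{b,c} has moves =c=> n3
  n3 = (rec X. b.c.c.X\{b,c})\{b,c} has moves ∅
Executing bca from P (initial set {m0}):
  [1] b ⇒ {m1}
  [2] c ⇒ {m2}
  [3] a ⇒ {m3}
  ✓ P
Executing bca from Q (initial set {n0}):
  [1] b ⇒ {n1}
  [2] c ⇒ {n2}
  [3] a ⇒ ∅ (Q stuck)

bca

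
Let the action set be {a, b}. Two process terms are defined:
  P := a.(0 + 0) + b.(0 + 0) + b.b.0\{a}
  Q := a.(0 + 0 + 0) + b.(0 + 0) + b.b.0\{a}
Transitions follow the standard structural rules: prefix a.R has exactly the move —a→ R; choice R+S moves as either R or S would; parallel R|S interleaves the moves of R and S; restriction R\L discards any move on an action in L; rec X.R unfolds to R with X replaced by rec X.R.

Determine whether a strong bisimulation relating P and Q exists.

Reachable graph of P (4 states):
  s0 = a.(0 + 0) + b.(0 + 0) + b.b.0\{a} → =a=> s1, =b=> s1, =b=> s2
  s1 = 0 + 0 → deadlocked
  s2 = b.0\{a} → =b=> s3
  s3 = 0\{a} → deadlocked
Reachable graph of Q (5 states):
  t0 = a.(0 + 0 + 0) + b.(0 + 0) + b.b.0\{a} → =a=> t1, =b=> t2, =b=> t3
  t1 = 0 + 0 + 0 → deadlocked
  t2 = 0 + 0 → deadlocked
  t3 = b.0\{a} → =b=> t4
  t4 = 0\{a} → deadlocked
Coarsest stable partition (strong bisimilarity classes):
  B0 = {s0, t0}
  B1 = {s1, s3, t1, t2, t4}
  B2 = {s2, t3}
s0 ∈ B0, t0 ∈ B0 → same block

bisimilar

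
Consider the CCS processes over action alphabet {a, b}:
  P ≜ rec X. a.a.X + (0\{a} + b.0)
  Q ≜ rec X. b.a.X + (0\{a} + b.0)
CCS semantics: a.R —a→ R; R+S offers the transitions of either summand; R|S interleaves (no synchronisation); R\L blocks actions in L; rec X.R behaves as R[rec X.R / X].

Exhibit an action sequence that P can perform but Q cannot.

P's transition system — 3 states:
  s0 = rec X. a.a.X + (0\{a} + b.0) ⊢ —a→ s1, —b→ s2
  s1 = a.(rec X. a.a.X + (0\{a} + b.0)) ⊢ —a→ s0
  s2 = 0 ⊢ ∅
Q's transition system — 3 states:
  t0 = rec X. b.a.X + (0\{a} + b.0) ⊢ —b→ t1, —b→ t2
  t1 = 0 ⊢ ∅
  t2 = a.(rec X. b.a.X + (0\{a} + b.0)) ⊢ —a→ t0
Trace ⟨a⟩ through P, begin at {s0}:
  step 1 (a): {s1}
  — P admits the full trace.
Trace ⟨a⟩ through Q, begin at {t0}:
  step 1 (a): no successor for Q

a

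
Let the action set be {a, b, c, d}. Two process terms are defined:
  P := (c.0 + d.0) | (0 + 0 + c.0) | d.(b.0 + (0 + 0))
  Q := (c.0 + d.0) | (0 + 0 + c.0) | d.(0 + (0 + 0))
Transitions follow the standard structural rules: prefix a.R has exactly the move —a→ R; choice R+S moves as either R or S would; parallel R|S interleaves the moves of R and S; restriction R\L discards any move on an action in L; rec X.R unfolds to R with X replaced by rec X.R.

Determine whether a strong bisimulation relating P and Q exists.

not bisimilar

P's transition system — 12 states:
  u0 = (c.0 + d.0) | (0 + 0 + c.0) | d.(b.0 + (0 + 0)) ⊢ =c=> u1, =c=> u2, =d=> u2, =d=> u3
  u1 = (c.0 + d.0) | 0 | d.(b.0 + (0 + 0)) ⊢ =c=> u4, =d=> u4, =d=> u5
  u2 = 0 | (0 + 0 + c.0) | d.(b.0 + (0 + 0)) ⊢ =c=> u4, =d=> u6
  u3 = (c.0 + d.0) | (0 + 0 + c.0) | (b.0 + (0 + 0)) ⊢ =b=> u7, =c=> u5, =c=> u6, =d=> u6
  u4 = 0 | 0 | d.(b.0 + (0 + 0)) ⊢ =d=> u8
  u5 = (c.0 + d.0) | 0 | (b.0 + (0 + 0)) ⊢ =b=> u9, =c=> u8, =d=> u8
  u6 = 0 | (0 + 0 + c.0) | (b.0 + (0 + 0)) ⊢ =b=> u10, =c=> u8
  u7 = (c.0 + d.0) | (0 + 0 + c.0) | 0 ⊢ =c=> u10, =c=> u9, =d=> u10
  u8 = 0 | 0 | (b.0 + (0 + 0)) ⊢ =b=> u11
  u9 = (c.0 + d.0) | 0 | 0 ⊢ =c=> u11, =d=> u11
  u10 = 0 | (0 + 0 + c.0) | 0 ⊢ =c=> u11
  u11 = 0 | 0 | 0 ⊢ deadlocked
Q's transition system — 8 states:
  v0 = (c.0 + d.0) | (0 + 0 + c.0) | d.(0 + (0 + 0)) ⊢ =c=> v1, =c=> v2, =d=> v2, =d=> v3
  v1 = (c.0 + d.0) | 0 | d.(0 + (0 + 0)) ⊢ =c=> v4, =d=> v4, =d=> v5
  v2 = 0 | (0 + 0 + c.0) | d.(0 + (0 + 0)) ⊢ =c=> v4, =d=> v6
  v3 = (c.0 + d.0) | (0 + 0 + c.0) | (0 + (0 + 0)) ⊢ =c=> v5, =c=> v6, =d=> v6
  v4 = 0 | 0 | d.(0 + (0 + 0)) ⊢ =d=> v7
  v5 = (c.0 + d.0) | 0 | (0 + (0 + 0)) ⊢ =c=> v7, =d=> v7
  v6 = 0 | (0 + 0 + c.0) | (0 + (0 + 0)) ⊢ =c=> v7
  v7 = 0 | 0 | (0 + (0 + 0)) ⊢ deadlocked
Partition-refinement fixed point:
  B0 = {u0}
  B1 = {u1}
  B2 = {u4}
  B3 = {u8}
  B4 = {u11, v7}
  B5 = {u5}
  B6 = {u9, v5}
  B7 = {u2}
  B8 = {u6}
  B9 = {u10, v6}
  B10 = {u3}
  B11 = {u7, v3}
  B12 = {v0}
  B13 = {v2}
  B14 = {v4}
  B15 = {v1}
u0 ∈ B0, v0 ∈ B12 → different blocks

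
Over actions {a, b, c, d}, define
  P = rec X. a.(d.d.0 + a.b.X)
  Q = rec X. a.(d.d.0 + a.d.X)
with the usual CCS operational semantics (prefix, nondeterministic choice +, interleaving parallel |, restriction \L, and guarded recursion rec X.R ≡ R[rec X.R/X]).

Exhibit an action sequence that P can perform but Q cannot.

aab

P's transition system — 5 states:
  m0 = rec X. a.(d.d.0 + a.b.X) :: —a→ m1
  m1 = d.d.0 + a.b.(rec X. a.(d.d.0 + a.b.X)) :: —a→ m2, —d→ m3
  m2 = b.(rec X. a.(d.d.0 + a.b.X)) :: —b→ m0
  m3 = d.0 :: —d→ m4
  m4 = 0 :: deadlocked
Q's transition system — 5 states:
  n0 = rec X. a.(d.d.0 + a.d.X) :: —a→ n1
  n1 = d.d.0 + a.d.(rec X. a.(d.d.0 + a.d.X)) :: —a→ n2, —d→ n3
  n2 = d.(rec X. a.(d.d.0 + a.d.X)) :: —d→ n0
  n3 = d.0 :: —d→ n4
  n4 = 0 :: deadlocked
Executing aab from P (initial set {m0}):
  [1] a ⇒ {m1}
  [2] a ⇒ {m2}
  [3] b ⇒ {m0}
  ✓ P
Executing aab from Q (initial set {n0}):
  [1] a ⇒ {n1}
  [2] a ⇒ {n2}
  [3] b ⇒ ∅ (Q stuck)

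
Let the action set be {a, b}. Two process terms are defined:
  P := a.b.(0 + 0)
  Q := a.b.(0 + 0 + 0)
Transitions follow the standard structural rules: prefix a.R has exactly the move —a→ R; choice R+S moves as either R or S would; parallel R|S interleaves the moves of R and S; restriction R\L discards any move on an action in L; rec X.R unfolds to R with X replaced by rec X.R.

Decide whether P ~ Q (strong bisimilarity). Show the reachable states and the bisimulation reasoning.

LTS(P): 3 reachable states
  u0 = a.b.(0 + 0) ⊢ --a--▸ u1
  u1 = b.(0 + 0) ⊢ --b--▸ u2
  u2 = 0 + 0 ⊢ deadlocked
LTS(Q): 3 reachable states
  v0 = a.b.(0 + 0 + 0) ⊢ --a--▸ v1
  v1 = b.(0 + 0 + 0) ⊢ --b--▸ v2
  v2 = 0 + 0 + 0 ⊢ deadlocked
Coarsest stable partition (strong bisimilarity classes):
  B0 = {u0, v0}
  B1 = {u1, v1}
  B2 = {u2, v2}
u0 ∈ B0, v0 ∈ B0 → same block

P ~ Q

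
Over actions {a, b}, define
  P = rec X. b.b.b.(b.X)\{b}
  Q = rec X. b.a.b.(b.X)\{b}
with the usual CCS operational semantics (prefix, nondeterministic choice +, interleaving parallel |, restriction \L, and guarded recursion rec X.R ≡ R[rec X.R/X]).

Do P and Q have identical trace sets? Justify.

LTS(P): 4 reachable states
  s0 = rec X. b.b.b.(b.X)\{b} → —b→ s1
  s1 = b.b.(b.(rec X. b.b.b.(b.X)\{b}))\{b} → —b→ s2
  s2 = b.(b.(rec X. b.b.b.(b.X)\{b}))\{b} → —b→ s3
  s3 = (b.(rec X. b.b.b.(b.X)\{b}))\{b} → deadlocked
LTS(Q): 4 reachable states
  t0 = rec X. b.a.b.(b.X)\{b} → —b→ t1
  t1 = a.b.(b.(rec X. b.a.b.(b.X)\{b}))\{b} → —a→ t2
  t2 = b.(b.(rec X. b.a.b.(b.X)\{b}))\{b} → —b→ t3
  t3 = (b.(rec X. b.a.b.(b.X)\{b}))\{b} → deadlocked
Trace ⟨bb⟩ through P, begin at {s0}:
  after b @ step 1: {s1}
  after b @ step 2: {s2}
  — P admits the full trace.
Trace ⟨bb⟩ through Q, begin at {t0}:
  after b @ step 1: {t1}
  after b @ step 2: no successor for Q

traces(P) ≠ traces(Q) — witness ⟨bb⟩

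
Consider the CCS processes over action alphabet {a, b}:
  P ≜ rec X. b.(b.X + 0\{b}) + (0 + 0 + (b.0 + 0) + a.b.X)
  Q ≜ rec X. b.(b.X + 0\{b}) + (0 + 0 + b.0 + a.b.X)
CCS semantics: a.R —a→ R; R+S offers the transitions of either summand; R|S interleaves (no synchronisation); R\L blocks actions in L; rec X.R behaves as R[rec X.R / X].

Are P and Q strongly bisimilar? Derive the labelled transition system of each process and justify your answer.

P ~ Q

P's transition system — 4 states:
  u0 = rec X. b.(b.X + 0\{b}) + (0 + 0 + (b.0 + 0) + a.b.X) → --a--▸ u1, --b--▸ u2, --b--▸ u3
  u1 = b.(rec X. b.(b.X + 0\{b}) + (0 + 0 + (b.0 + 0) + a.b.X)) → --b--▸ u0
  u2 = 0 → deadlocked
  u3 = b.(rec X. b.(b.X + 0\{b}) + (0 + 0 + (b.0 + 0) + a.b.X)) + 0\{b} → --b--▸ u0
Q's transition system — 4 states:
  v0 = rec X. b.(b.X + 0\{b}) + (0 + 0 + b.0 + a.b.X) → --a--▸ v1, --b--▸ v2, --b--▸ v3
  v1 = b.(rec X. b.(b.X + 0\{b}) + (0 + 0 + b.0 + a.b.X)) → --b--▸ v0
  v2 = 0 → deadlocked
  v3 = b.(rec X. b.(b.X + 0\{b}) + (0 + 0 + b.0 + a.b.X)) + 0\{b} → --b--▸ v0
Coarsest stable partition (strong bisimilarity classes):
  B0 = {u0, v0}
  B1 = {u2, v2}
  B2 = {u1, u3, v1, v3}
u0 ∈ B0, v0 ∈ B0 → same block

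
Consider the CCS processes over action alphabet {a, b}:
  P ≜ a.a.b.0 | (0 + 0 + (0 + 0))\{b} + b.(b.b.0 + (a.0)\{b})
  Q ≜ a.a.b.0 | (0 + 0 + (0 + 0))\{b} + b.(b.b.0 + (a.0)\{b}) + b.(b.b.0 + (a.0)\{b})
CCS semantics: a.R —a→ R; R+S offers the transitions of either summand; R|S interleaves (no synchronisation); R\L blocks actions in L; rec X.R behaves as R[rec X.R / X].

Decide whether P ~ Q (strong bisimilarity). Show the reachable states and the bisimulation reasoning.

YES

LTS(P): 8 reachable states
  u0 = a.a.b.0 | (0 + 0 + (0 + 0))\{b} + b.(b.b.0 + (a.0)\{b}) :: —a→ u1, —b→ u2
  u1 = a.b.0 | (0 + 0 + (0 + 0))\{b} :: —a→ u3
  u2 = b.b.0 + (a.0)\{b} :: —a→ u4, —b→ u5
  u3 = b.0 | (0 + 0 + (0 + 0))\{b} :: —b→ u6
  u4 = 0\{b} :: (no moves)
  u5 = b.0 :: —b→ u7
  u6 = 0 | (0 + 0 + (0 + 0))\{b} :: (no moves)
  u7 = 0 :: (no moves)
LTS(Q): 8 reachable states
  v0 = a.a.b.0 | (0 + 0 + (0 + 0))\{b} + b.(b.b.0 + (a.0)\{b}) + b.(b.b.0 + (a.0)\{b}) :: —a→ v1, —b→ v2
  v1 = a.b.0 | (0 + 0 + (0 + 0))\{b} :: —a→ v3
  v2 = b.b.0 + (a.0)\{b} :: —a→ v4, —b→ v5
  v3 = b.0 | (0 + 0 + (0 + 0))\{b} :: —b→ v6
  v4 = 0\{b} :: (no moves)
  v5 = b.0 :: —b→ v7
  v6 = 0 | (0 + 0 + (0 + 0))\{b} :: (no moves)
  v7 = 0 :: (no moves)
Bisimilarity quotient blocks:
  B0 = {u0, v0}
  B1 = {u1, v1}
  B2 = {u3, u5, v3, v5}
  B3 = {u4, u6, u7, v4, v6, v7}
  B4 = {u2, v2}
u0 ∈ B0, v0 ∈ B0 → same block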